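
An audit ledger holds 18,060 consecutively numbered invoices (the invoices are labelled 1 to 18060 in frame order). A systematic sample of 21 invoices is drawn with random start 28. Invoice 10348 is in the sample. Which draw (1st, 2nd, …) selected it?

13

k = 18060/21 = 860
position = (10348 − 28)/860 + 1 = 10320/860 + 1 = 12 + 1 = 13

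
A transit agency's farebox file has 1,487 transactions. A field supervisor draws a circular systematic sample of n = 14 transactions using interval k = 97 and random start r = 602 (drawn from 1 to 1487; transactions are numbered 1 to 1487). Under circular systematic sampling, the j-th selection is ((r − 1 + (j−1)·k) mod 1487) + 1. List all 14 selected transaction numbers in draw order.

Selection 1: 602
Selection 2: 602 + 97 = 699
Selection 3: 699 + 97 = 796
Selection 4: 796 + 97 = 893
Selection 5: 893 + 97 = 990
Selection 6: 990 + 97 = 1087
Selection 7: 1087 + 97 = 1184
Selection 8: 1184 + 97 = 1281
Selection 9: 1281 + 97 = 1378
Selection 10: 1378 + 97 = 1475
Selection 11: 1475 + 97 = 1572 → 1572 − 1487 = 85
Selection 12: 85 + 97 = 182
Selection 13: 182 + 97 = 279
Selection 14: 279 + 97 = 376

602, 699, 796, 893, 990, 1087, 1184, 1281, 1378, 1475, 85, 182, 279, 376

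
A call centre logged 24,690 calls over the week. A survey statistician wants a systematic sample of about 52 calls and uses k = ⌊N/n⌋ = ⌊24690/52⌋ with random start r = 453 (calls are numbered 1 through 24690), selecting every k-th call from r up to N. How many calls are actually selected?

k = ⌊24690/52⌋ = 474
Achieved size = ⌊(24690 − 453)/474⌋ + 1 = ⌊24237/474⌋ + 1 = 51 + 1 = 52
(last selection: 453 + 51×474 = 24627 ≤ 24690; next would be 25101 > 24690)

52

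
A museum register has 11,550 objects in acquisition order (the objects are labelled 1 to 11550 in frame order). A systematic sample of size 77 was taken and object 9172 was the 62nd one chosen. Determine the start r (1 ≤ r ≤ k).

22

k = 11550/77 = 150
r = 9172 − (62−1)×150 = 9172 − 9150 = 22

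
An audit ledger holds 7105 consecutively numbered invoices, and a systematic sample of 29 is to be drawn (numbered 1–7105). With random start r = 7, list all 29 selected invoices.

7, 252, 497, 742, 987, 1232, 1477, 1722, 1967, 2212, 2457, 2702, 2947, 3192, 3437, 3682, 3927, 4172, 4417, 4662, 4907, 5152, 5397, 5642, 5887, 6132, 6377, 6622, 6867

k = N/n = 7105/29 = 245
invoice 1: 7
invoice 2: 7 + 245 = 252
invoice 3: 252 + 245 = 497
invoice 4: 497 + 245 = 742
invoice 5: 742 + 245 = 987
invoice 6: 987 + 245 = 1232
invoice 7: 1232 + 245 = 1477
invoice 8: 1477 + 245 = 1722
invoice 9: 1722 + 245 = 1967
invoice 10: 1967 + 245 = 2212
invoice 11: 2212 + 245 = 2457
invoice 12: 2457 + 245 = 2702
invoice 13: 2702 + 245 = 2947
invoice 14: 2947 + 245 = 3192
invoice 15: 3192 + 245 = 3437
invoice 16: 3437 + 245 = 3682
invoice 17: 3682 + 245 = 3927
invoice 18: 3927 + 245 = 4172
invoice 19: 4172 + 245 = 4417
invoice 20: 4417 + 245 = 4662
invoice 21: 4662 + 245 = 4907
invoice 22: 4907 + 245 = 5152
invoice 23: 5152 + 245 = 5397
invoice 24: 5397 + 245 = 5642
invoice 25: 5642 + 245 = 5887
invoice 26: 5887 + 245 = 6132
invoice 27: 6132 + 245 = 6377
invoice 28: 6377 + 245 = 6622
invoice 29: 6622 + 245 = 6867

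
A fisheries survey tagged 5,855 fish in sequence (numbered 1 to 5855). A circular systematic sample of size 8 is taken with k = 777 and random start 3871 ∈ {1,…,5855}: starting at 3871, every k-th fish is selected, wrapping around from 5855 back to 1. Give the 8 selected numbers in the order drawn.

3871, 4648, 5425, 347, 1124, 1901, 2678, 3455

Selection 1: 3871
Selection 2: 3871 + 777 = 4648
Selection 3: 4648 + 777 = 5425
Selection 4: 5425 + 777 = 6202 → 6202 − 5855 = 347
Selection 5: 347 + 777 = 1124
Selection 6: 1124 + 777 = 1901
Selection 7: 1901 + 777 = 2678
Selection 8: 2678 + 777 = 3455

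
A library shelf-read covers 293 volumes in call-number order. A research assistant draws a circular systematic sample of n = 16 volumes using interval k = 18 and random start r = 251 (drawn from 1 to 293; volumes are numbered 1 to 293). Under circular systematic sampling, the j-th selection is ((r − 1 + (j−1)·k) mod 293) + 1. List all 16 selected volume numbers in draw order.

Selection 1: 251
Selection 2: 251 + 18 = 269
Selection 3: 269 + 18 = 287
Selection 4: 287 + 18 = 305 → 305 − 293 = 12
Selection 5: 12 + 18 = 30
Selection 6: 30 + 18 = 48
Selection 7: 48 + 18 = 66
Selection 8: 66 + 18 = 84
Selection 9: 84 + 18 = 102
Selection 10: 102 + 18 = 120
Selection 11: 120 + 18 = 138
Selection 12: 138 + 18 = 156
Selection 13: 156 + 18 = 174
Selection 14: 174 + 18 = 192
Selection 15: 192 + 18 = 210
Selection 16: 210 + 18 = 228

251, 269, 287, 12, 30, 48, 66, 84, 102, 120, 138, 156, 174, 192, 210, 228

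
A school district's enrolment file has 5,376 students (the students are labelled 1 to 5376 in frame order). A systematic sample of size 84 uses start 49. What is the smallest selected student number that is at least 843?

k = 5376/84 = 64
Steps past start: ⌈(843 − 49)/64⌉ = ⌈794/64⌉ = 13
Selected student: 49 + 13×64 = 881

881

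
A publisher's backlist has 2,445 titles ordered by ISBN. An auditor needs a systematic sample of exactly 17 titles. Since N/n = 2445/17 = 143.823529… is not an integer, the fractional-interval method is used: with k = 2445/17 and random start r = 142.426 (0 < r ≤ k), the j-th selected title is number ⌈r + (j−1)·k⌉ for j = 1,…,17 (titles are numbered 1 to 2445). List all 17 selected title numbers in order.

143, 287, 431, 574, 718, 862, 1006, 1150, 1294, 1437, 1581, 1725, 1869, 2013, 2156, 2300, 2444

j=1: r + 0k = 142.426 → ⌈·⌉ = 143
j=2: r + 1k = 286.249529… → ⌈·⌉ = 287
j=3: r + 2k = 430.073058… → ⌈·⌉ = 431
j=4: r + 3k = 573.896588… → ⌈·⌉ = 574
j=5: r + 4k = 717.720117… → ⌈·⌉ = 718
j=6: r + 5k = 861.543647… → ⌈·⌉ = 862
j=7: r + 6k = 1005.367176… → ⌈·⌉ = 1006
j=8: r + 7k = 1149.190705… → ⌈·⌉ = 1150
j=9: r + 8k = 1293.014235… → ⌈·⌉ = 1294
j=10: r + 9k = 1436.837764… → ⌈·⌉ = 1437
j=11: r + 10k = 1580.661294… → ⌈·⌉ = 1581
j=12: r + 11k = 1724.484823… → ⌈·⌉ = 1725
j=13: r + 12k = 1868.308352… → ⌈·⌉ = 1869
j=14: r + 13k = 2012.131882… → ⌈·⌉ = 2013
j=15: r + 14k = 2155.955411… → ⌈·⌉ = 2156
j=16: r + 15k = 2299.778941… → ⌈·⌉ = 2300
j=17: r + 16k = 2443.602470… → ⌈·⌉ = 2444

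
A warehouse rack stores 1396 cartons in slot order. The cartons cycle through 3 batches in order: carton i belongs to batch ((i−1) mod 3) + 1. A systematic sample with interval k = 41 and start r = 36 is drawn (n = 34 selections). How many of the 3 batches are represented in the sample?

Consecutive selections differ by k = 41, so their batch numbers differ by 41 mod 3 = 2.
gcd(41, 3) = 1, so the sample visits 3/1 = 3 distinct residues mod 3.
Start 36 is batch 3; the batches hit are 1, 2, 3.

3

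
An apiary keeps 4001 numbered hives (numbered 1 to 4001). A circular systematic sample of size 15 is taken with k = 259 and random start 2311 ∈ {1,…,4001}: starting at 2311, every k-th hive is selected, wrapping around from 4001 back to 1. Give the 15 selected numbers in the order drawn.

2311, 2570, 2829, 3088, 3347, 3606, 3865, 123, 382, 641, 900, 1159, 1418, 1677, 1936

Selection 1: 2311
Selection 2: 2311 + 259 = 2570
Selection 3: 2570 + 259 = 2829
Selection 4: 2829 + 259 = 3088
Selection 5: 3088 + 259 = 3347
Selection 6: 3347 + 259 = 3606
Selection 7: 3606 + 259 = 3865
Selection 8: 3865 + 259 = 4124 → 4124 − 4001 = 123
Selection 9: 123 + 259 = 382
Selection 10: 382 + 259 = 641
Selection 11: 641 + 259 = 900
Selection 12: 900 + 259 = 1159
Selection 13: 1159 + 259 = 1418
Selection 14: 1418 + 259 = 1677
Selection 15: 1677 + 259 = 1936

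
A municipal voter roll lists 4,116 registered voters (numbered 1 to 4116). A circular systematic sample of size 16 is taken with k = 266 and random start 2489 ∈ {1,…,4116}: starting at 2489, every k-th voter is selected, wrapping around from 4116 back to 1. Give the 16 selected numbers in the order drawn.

Selection 1: 2489
Selection 2: 2489 + 266 = 2755
Selection 3: 2755 + 266 = 3021
Selection 4: 3021 + 266 = 3287
Selection 5: 3287 + 266 = 3553
Selection 6: 3553 + 266 = 3819
Selection 7: 3819 + 266 = 4085
Selection 8: 4085 + 266 = 4351 → 4351 − 4116 = 235
Selection 9: 235 + 266 = 501
Selection 10: 501 + 266 = 767
Selection 11: 767 + 266 = 1033
Selection 12: 1033 + 266 = 1299
Selection 13: 1299 + 266 = 1565
Selection 14: 1565 + 266 = 1831
Selection 15: 1831 + 266 = 2097
Selection 16: 2097 + 266 = 2363

2489, 2755, 3021, 3287, 3553, 3819, 4085, 235, 501, 767, 1033, 1299, 1565, 1831, 2097, 2363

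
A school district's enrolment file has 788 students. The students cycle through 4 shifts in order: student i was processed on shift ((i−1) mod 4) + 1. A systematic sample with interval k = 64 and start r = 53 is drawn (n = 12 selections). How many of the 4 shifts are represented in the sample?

1

Consecutive selections differ by k = 64, so their shift numbers differ by 64 mod 4 = 0.
gcd(64, 4) = 4, so the sample visits 4/4 = 1 distinct residues mod 4.
Start 53 is shift 1; the shifts hit are 1.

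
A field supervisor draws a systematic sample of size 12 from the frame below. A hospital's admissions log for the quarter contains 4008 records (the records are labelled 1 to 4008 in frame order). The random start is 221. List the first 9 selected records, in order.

k = N/n = 4008/12 = 334
record 1: 221
record 2: 221 + 334 = 555
record 3: 555 + 334 = 889
record 4: 889 + 334 = 1223
record 5: 1223 + 334 = 1557
record 6: 1557 + 334 = 1891
record 7: 1891 + 334 = 2225
record 8: 2225 + 334 = 2559
record 9: 2559 + 334 = 2893

221, 555, 889, 1223, 1557, 1891, 2225, 2559, 2893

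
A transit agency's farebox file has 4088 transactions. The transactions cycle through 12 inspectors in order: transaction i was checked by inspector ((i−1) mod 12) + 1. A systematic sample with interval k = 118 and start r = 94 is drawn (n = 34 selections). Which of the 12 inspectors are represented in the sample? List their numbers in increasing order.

Consecutive selections differ by k = 118, so their inspector numbers differ by 118 mod 12 = 10.
gcd(118, 12) = 2, so the sample visits 12/2 = 6 distinct residues mod 12.
Start 94 is inspector 10; the inspectors hit are 2, 4, 6, 8, 10, 12.

2, 4, 6, 8, 10, 12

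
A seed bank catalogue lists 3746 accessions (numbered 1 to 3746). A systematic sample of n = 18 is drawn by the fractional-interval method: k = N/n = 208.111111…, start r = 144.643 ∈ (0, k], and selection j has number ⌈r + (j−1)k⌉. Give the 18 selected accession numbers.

145, 353, 561, 769, 978, 1186, 1394, 1602, 1810, 2018, 2226, 2434, 2642, 2851, 3059, 3267, 3475, 3683

j=1: r + 0k = 144.643 → ⌈·⌉ = 145
j=2: r + 1k = 352.754111… → ⌈·⌉ = 353
j=3: r + 2k = 560.865222… → ⌈·⌉ = 561
j=4: r + 3k = 768.976333… → ⌈·⌉ = 769
j=5: r + 4k = 977.087444… → ⌈·⌉ = 978
j=6: r + 5k = 1185.198555… → ⌈·⌉ = 1186
j=7: r + 6k = 1393.309666… → ⌈·⌉ = 1394
j=8: r + 7k = 1601.420777… → ⌈·⌉ = 1602
j=9: r + 8k = 1809.531888… → ⌈·⌉ = 1810
j=10: r + 9k = 2017.643 → ⌈·⌉ = 2018
j=11: r + 10k = 2225.754111… → ⌈·⌉ = 2226
j=12: r + 11k = 2433.865222… → ⌈·⌉ = 2434
j=13: r + 12k = 2641.976333… → ⌈·⌉ = 2642
j=14: r + 13k = 2850.087444… → ⌈·⌉ = 2851
j=15: r + 14k = 3058.198555… → ⌈·⌉ = 3059
j=16: r + 15k = 3266.309666… → ⌈·⌉ = 3267
j=17: r + 16k = 3474.420777… → ⌈·⌉ = 3475
j=18: r + 17k = 3682.531888… → ⌈·⌉ = 3683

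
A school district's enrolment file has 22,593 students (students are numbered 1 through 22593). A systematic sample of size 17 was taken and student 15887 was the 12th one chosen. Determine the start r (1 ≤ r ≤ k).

k = 22593/17 = 1329
r = 15887 − (12−1)×1329 = 15887 − 14619 = 1268

1268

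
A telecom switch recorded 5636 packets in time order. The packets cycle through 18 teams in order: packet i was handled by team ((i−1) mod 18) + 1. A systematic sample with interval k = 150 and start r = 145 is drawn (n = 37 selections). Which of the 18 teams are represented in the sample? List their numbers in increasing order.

1, 7, 13

Consecutive selections differ by k = 150, so their team numbers differ by 150 mod 18 = 6.
gcd(150, 18) = 6, so the sample visits 18/6 = 3 distinct residues mod 18.
Start 145 is team 1; the teams hit are 1, 7, 13.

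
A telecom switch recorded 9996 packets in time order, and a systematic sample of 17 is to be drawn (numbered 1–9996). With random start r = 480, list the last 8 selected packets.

k = N/n = 9996/17 = 588
10th selection = 480 + 9×588 = 5772
11th: 5772 + 588 = 6360
12th: 6360 + 588 = 6948
13th: 6948 + 588 = 7536
14th: 7536 + 588 = 8124
15th: 8124 + 588 = 8712
16th: 8712 + 588 = 9300
17th: 9300 + 588 = 9888

5772, 6360, 6948, 7536, 8124, 8712, 9300, 9888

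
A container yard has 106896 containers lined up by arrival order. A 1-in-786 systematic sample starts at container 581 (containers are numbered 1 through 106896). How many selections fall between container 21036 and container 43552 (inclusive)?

28

k = 786
First selection ≥ 21036: 581 + ⌈(21036−581)/786⌉·786 = 581 + 27×786 = 21803
Last selection ≤ 43552: 581 + ⌊(43552−581)/786⌋·786 = 581 + 54×786 = 43025
Count = 54 − 27 + 1 = 28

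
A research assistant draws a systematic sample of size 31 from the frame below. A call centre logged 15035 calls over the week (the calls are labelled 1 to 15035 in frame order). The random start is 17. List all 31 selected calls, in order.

k = N/n = 15035/31 = 485
call 1: 17
call 2: 17 + 485 = 502
call 3: 502 + 485 = 987
call 4: 987 + 485 = 1472
call 5: 1472 + 485 = 1957
call 6: 1957 + 485 = 2442
call 7: 2442 + 485 = 2927
call 8: 2927 + 485 = 3412
call 9: 3412 + 485 = 3897
call 10: 3897 + 485 = 4382
call 11: 4382 + 485 = 4867
call 12: 4867 + 485 = 5352
call 13: 5352 + 485 = 5837
call 14: 5837 + 485 = 6322
call 15: 6322 + 485 = 6807
call 16: 6807 + 485 = 7292
call 17: 7292 + 485 = 7777
call 18: 7777 + 485 = 8262
call 19: 8262 + 485 = 8747
call 20: 8747 + 485 = 9232
call 21: 9232 + 485 = 9717
call 22: 9717 + 485 = 10202
call 23: 10202 + 485 = 10687
call 24: 10687 + 485 = 11172
call 25: 11172 + 485 = 11657
call 26: 11657 + 485 = 12142
call 27: 12142 + 485 = 12627
call 28: 12627 + 485 = 13112
call 29: 13112 + 485 = 13597
call 30: 13597 + 485 = 14082
call 31: 14082 + 485 = 14567

17, 502, 987, 1472, 1957, 2442, 2927, 3412, 3897, 4382, 4867, 5352, 5837, 6322, 6807, 7292, 7777, 8262, 8747, 9232, 9717, 10202, 10687, 11172, 11657, 12142, 12627, 13112, 13597, 14082, 14567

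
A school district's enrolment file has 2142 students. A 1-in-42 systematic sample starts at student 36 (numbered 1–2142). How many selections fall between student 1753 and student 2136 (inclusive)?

10

k = 42
First selection ≥ 1753: 36 + ⌈(1753−36)/42⌉·42 = 36 + 41×42 = 1758
Last selection ≤ 2136: 36 + ⌊(2136−36)/42⌋·42 = 36 + 50×42 = 2136
Count = 50 − 41 + 1 = 10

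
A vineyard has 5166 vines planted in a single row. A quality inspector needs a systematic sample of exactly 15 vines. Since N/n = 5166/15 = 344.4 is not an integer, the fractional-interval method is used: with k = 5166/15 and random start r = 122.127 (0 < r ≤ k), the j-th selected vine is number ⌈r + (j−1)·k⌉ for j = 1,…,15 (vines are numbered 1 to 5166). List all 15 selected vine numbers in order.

j=1: r + 0k = 122.127 → ⌈·⌉ = 123
j=2: r + 1k = 466.527 → ⌈·⌉ = 467
j=3: r + 2k = 810.927 → ⌈·⌉ = 811
j=4: r + 3k = 1155.327 → ⌈·⌉ = 1156
j=5: r + 4k = 1499.727 → ⌈·⌉ = 1500
j=6: r + 5k = 1844.127 → ⌈·⌉ = 1845
j=7: r + 6k = 2188.527 → ⌈·⌉ = 2189
j=8: r + 7k = 2532.927 → ⌈·⌉ = 2533
j=9: r + 8k = 2877.327 → ⌈·⌉ = 2878
j=10: r + 9k = 3221.727 → ⌈·⌉ = 3222
j=11: r + 10k = 3566.127 → ⌈·⌉ = 3567
j=12: r + 11k = 3910.527 → ⌈·⌉ = 3911
j=13: r + 12k = 4254.927 → ⌈·⌉ = 4255
j=14: r + 13k = 4599.327 → ⌈·⌉ = 4600
j=15: r + 14k = 4943.727 → ⌈·⌉ = 4944

123, 467, 811, 1156, 1500, 1845, 2189, 2533, 2878, 3222, 3567, 3911, 4255, 4600, 4944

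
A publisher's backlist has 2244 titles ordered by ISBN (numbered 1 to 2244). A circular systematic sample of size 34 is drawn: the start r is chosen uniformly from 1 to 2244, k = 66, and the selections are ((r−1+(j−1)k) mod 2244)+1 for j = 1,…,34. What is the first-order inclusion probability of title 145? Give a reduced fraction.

For each position j, as r ranges over 1…2244 the j-th selection hits every title exactly once, so title 145 is selected for exactly 34 of the 2244 starts.
Inclusion probability = 34/2244 = 1/66.

1/66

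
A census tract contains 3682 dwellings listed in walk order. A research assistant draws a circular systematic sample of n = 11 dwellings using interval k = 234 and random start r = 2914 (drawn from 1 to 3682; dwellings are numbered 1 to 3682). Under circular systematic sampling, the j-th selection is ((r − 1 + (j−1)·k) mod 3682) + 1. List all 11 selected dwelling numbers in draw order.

Selection 1: 2914
Selection 2: 2914 + 234 = 3148
Selection 3: 3148 + 234 = 3382
Selection 4: 3382 + 234 = 3616
Selection 5: 3616 + 234 = 3850 → 3850 − 3682 = 168
Selection 6: 168 + 234 = 402
Selection 7: 402 + 234 = 636
Selection 8: 636 + 234 = 870
Selection 9: 870 + 234 = 1104
Selection 10: 1104 + 234 = 1338
Selection 11: 1338 + 234 = 1572

2914, 3148, 3382, 3616, 168, 402, 636, 870, 1104, 1338, 1572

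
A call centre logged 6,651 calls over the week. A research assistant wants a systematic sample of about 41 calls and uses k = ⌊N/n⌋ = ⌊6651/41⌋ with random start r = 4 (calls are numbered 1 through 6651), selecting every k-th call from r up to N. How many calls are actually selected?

k = ⌊6651/41⌋ = 162
Achieved size = ⌊(6651 − 4)/162⌋ + 1 = ⌊6647/162⌋ + 1 = 41 + 1 = 42
(last selection: 4 + 41×162 = 6646 ≤ 6651; next would be 6808 > 6651)

42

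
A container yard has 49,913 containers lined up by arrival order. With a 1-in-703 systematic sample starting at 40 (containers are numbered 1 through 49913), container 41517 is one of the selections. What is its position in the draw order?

60

k = 703
position = (41517 − 40)/703 + 1 = 41477/703 + 1 = 59 + 1 = 60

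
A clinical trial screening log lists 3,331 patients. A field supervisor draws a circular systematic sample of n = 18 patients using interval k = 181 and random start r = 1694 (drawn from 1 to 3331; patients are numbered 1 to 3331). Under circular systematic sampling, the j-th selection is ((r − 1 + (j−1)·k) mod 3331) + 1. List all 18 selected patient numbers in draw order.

Selection 1: 1694
Selection 2: 1694 + 181 = 1875
Selection 3: 1875 + 181 = 2056
Selection 4: 2056 + 181 = 2237
Selection 5: 2237 + 181 = 2418
Selection 6: 2418 + 181 = 2599
Selection 7: 2599 + 181 = 2780
Selection 8: 2780 + 181 = 2961
Selection 9: 2961 + 181 = 3142
Selection 10: 3142 + 181 = 3323
Selection 11: 3323 + 181 = 3504 → 3504 − 3331 = 173
Selection 12: 173 + 181 = 354
Selection 13: 354 + 181 = 535
Selection 14: 535 + 181 = 716
Selection 15: 716 + 181 = 897
Selection 16: 897 + 181 = 1078
Selection 17: 1078 + 181 = 1259
Selection 18: 1259 + 181 = 1440

1694, 1875, 2056, 2237, 2418, 2599, 2780, 2961, 3142, 3323, 173, 354, 535, 716, 897, 1078, 1259, 1440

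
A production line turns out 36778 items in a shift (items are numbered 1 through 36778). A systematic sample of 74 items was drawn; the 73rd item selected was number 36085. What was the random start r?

k = 36778/74 = 497
r = 36085 − (73−1)×497 = 36085 − 35784 = 301

301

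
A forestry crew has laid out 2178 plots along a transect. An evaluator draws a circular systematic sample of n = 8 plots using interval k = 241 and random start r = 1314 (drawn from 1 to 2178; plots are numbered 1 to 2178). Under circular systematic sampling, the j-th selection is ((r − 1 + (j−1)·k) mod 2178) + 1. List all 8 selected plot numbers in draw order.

Selection 1: 1314
Selection 2: 1314 + 241 = 1555
Selection 3: 1555 + 241 = 1796
Selection 4: 1796 + 241 = 2037
Selection 5: 2037 + 241 = 2278 → 2278 − 2178 = 100
Selection 6: 100 + 241 = 341
Selection 7: 341 + 241 = 582
Selection 8: 582 + 241 = 823

1314, 1555, 1796, 2037, 100, 341, 582, 823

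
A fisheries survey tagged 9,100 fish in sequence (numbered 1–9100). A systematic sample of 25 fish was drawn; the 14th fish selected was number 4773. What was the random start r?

k = 9100/25 = 364
r = 4773 − (14−1)×364 = 4773 − 4732 = 41

41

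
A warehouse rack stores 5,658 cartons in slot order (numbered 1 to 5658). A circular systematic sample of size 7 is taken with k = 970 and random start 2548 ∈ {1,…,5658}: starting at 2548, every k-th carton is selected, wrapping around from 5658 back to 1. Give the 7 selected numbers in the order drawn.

Selection 1: 2548
Selection 2: 2548 + 970 = 3518
Selection 3: 3518 + 970 = 4488
Selection 4: 4488 + 970 = 5458
Selection 5: 5458 + 970 = 6428 → 6428 − 5658 = 770
Selection 6: 770 + 970 = 1740
Selection 7: 1740 + 970 = 2710

2548, 3518, 4488, 5458, 770, 1740, 2710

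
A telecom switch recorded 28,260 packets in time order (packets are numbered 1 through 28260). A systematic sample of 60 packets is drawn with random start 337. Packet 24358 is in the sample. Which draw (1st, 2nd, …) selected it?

52

k = 28260/60 = 471
position = (24358 − 337)/471 + 1 = 24021/471 + 1 = 51 + 1 = 52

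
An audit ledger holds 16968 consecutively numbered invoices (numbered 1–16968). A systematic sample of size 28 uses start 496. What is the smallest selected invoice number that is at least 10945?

k = 16968/28 = 606
Steps past start: ⌈(10945 − 496)/606⌉ = ⌈10449/606⌉ = 18
Selected invoice: 496 + 18×606 = 11404

11404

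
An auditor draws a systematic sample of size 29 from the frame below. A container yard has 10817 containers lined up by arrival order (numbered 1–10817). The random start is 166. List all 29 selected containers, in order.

166, 539, 912, 1285, 1658, 2031, 2404, 2777, 3150, 3523, 3896, 4269, 4642, 5015, 5388, 5761, 6134, 6507, 6880, 7253, 7626, 7999, 8372, 8745, 9118, 9491, 9864, 10237, 10610

k = N/n = 10817/29 = 373
container 1: 166
container 2: 166 + 373 = 539
container 3: 539 + 373 = 912
container 4: 912 + 373 = 1285
container 5: 1285 + 373 = 1658
container 6: 1658 + 373 = 2031
container 7: 2031 + 373 = 2404
container 8: 2404 + 373 = 2777
container 9: 2777 + 373 = 3150
container 10: 3150 + 373 = 3523
container 11: 3523 + 373 = 3896
container 12: 3896 + 373 = 4269
container 13: 4269 + 373 = 4642
container 14: 4642 + 373 = 5015
container 15: 5015 + 373 = 5388
container 16: 5388 + 373 = 5761
container 17: 5761 + 373 = 6134
container 18: 6134 + 373 = 6507
container 19: 6507 + 373 = 6880
container 20: 6880 + 373 = 7253
container 21: 7253 + 373 = 7626
container 22: 7626 + 373 = 7999
container 23: 7999 + 373 = 8372
container 24: 8372 + 373 = 8745
container 25: 8745 + 373 = 9118
container 26: 9118 + 373 = 9491
container 27: 9491 + 373 = 9864
container 28: 9864 + 373 = 10237
container 29: 10237 + 373 = 10610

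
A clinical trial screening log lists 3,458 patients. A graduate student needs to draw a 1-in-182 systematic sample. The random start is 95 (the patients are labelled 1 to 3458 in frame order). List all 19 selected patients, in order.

95, 277, 459, 641, 823, 1005, 1187, 1369, 1551, 1733, 1915, 2097, 2279, 2461, 2643, 2825, 3007, 3189, 3371

patient 1: 95
patient 2: 95 + 182 = 277
patient 3: 277 + 182 = 459
patient 4: 459 + 182 = 641
patient 5: 641 + 182 = 823
patient 6: 823 + 182 = 1005
patient 7: 1005 + 182 = 1187
patient 8: 1187 + 182 = 1369
patient 9: 1369 + 182 = 1551
patient 10: 1551 + 182 = 1733
patient 11: 1733 + 182 = 1915
patient 12: 1915 + 182 = 2097
patient 13: 2097 + 182 = 2279
patient 14: 2279 + 182 = 2461
patient 15: 2461 + 182 = 2643
patient 16: 2643 + 182 = 2825
patient 17: 2825 + 182 = 3007
patient 18: 3007 + 182 = 3189
patient 19: 3189 + 182 = 3371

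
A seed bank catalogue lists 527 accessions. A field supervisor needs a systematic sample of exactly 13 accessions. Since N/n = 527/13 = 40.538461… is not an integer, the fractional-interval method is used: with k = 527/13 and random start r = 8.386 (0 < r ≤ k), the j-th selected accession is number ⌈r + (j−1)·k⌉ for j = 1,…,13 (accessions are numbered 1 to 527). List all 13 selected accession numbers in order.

j=1: r + 0k = 8.386 → ⌈·⌉ = 9
j=2: r + 1k = 48.924461… → ⌈·⌉ = 49
j=3: r + 2k = 89.462923… → ⌈·⌉ = 90
j=4: r + 3k = 130.001384… → ⌈·⌉ = 131
j=5: r + 4k = 170.539846… → ⌈·⌉ = 171
j=6: r + 5k = 211.078307… → ⌈·⌉ = 212
j=7: r + 6k = 251.616769… → ⌈·⌉ = 252
j=8: r + 7k = 292.155230… → ⌈·⌉ = 293
j=9: r + 8k = 332.693692… → ⌈·⌉ = 333
j=10: r + 9k = 373.232153… → ⌈·⌉ = 374
j=11: r + 10k = 413.770615… → ⌈·⌉ = 414
j=12: r + 11k = 454.309076… → ⌈·⌉ = 455
j=13: r + 12k = 494.847538… → ⌈·⌉ = 495

9, 49, 90, 131, 171, 212, 252, 293, 333, 374, 414, 455, 495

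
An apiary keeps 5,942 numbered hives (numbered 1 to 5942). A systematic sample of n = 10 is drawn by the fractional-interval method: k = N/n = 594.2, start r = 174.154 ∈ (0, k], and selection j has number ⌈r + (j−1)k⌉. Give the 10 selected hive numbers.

175, 769, 1363, 1957, 2551, 3146, 3740, 4334, 4928, 5522

j=1: r + 0k = 174.154 → ⌈·⌉ = 175
j=2: r + 1k = 768.354 → ⌈·⌉ = 769
j=3: r + 2k = 1362.554 → ⌈·⌉ = 1363
j=4: r + 3k = 1956.754 → ⌈·⌉ = 1957
j=5: r + 4k = 2550.954 → ⌈·⌉ = 2551
j=6: r + 5k = 3145.154 → ⌈·⌉ = 3146
j=7: r + 6k = 3739.354 → ⌈·⌉ = 3740
j=8: r + 7k = 4333.554 → ⌈·⌉ = 4334
j=9: r + 8k = 4927.754 → ⌈·⌉ = 4928
j=10: r + 9k = 5521.954 → ⌈·⌉ = 5522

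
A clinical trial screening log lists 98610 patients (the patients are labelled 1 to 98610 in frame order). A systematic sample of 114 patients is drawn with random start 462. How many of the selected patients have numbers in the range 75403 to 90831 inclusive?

k = 98610/114 = 865
First selection ≥ 75403: 462 + ⌈(75403−462)/865⌉·865 = 462 + 87×865 = 75717
Last selection ≤ 90831: 462 + ⌊(90831−462)/865⌋·865 = 462 + 104×865 = 90422
Count = 104 − 87 + 1 = 18

18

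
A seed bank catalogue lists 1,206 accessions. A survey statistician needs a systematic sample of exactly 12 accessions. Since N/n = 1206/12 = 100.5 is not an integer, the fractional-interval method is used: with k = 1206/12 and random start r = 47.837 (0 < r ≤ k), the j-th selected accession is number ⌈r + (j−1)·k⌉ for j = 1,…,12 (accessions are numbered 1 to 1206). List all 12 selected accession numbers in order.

j=1: r + 0k = 47.837 → ⌈·⌉ = 48
j=2: r + 1k = 148.337 → ⌈·⌉ = 149
j=3: r + 2k = 248.837 → ⌈·⌉ = 249
j=4: r + 3k = 349.337 → ⌈·⌉ = 350
j=5: r + 4k = 449.837 → ⌈·⌉ = 450
j=6: r + 5k = 550.337 → ⌈·⌉ = 551
j=7: r + 6k = 650.837 → ⌈·⌉ = 651
j=8: r + 7k = 751.337 → ⌈·⌉ = 752
j=9: r + 8k = 851.837 → ⌈·⌉ = 852
j=10: r + 9k = 952.337 → ⌈·⌉ = 953
j=11: r + 10k = 1052.837 → ⌈·⌉ = 1053
j=12: r + 11k = 1153.337 → ⌈·⌉ = 1154

48, 149, 249, 350, 450, 551, 651, 752, 852, 953, 1053, 1154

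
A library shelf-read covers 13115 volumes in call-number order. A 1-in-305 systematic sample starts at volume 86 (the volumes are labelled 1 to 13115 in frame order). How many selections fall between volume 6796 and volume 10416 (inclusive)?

k = 305
First selection ≥ 6796: 86 + ⌈(6796−86)/305⌉·305 = 86 + 22×305 = 6796
Last selection ≤ 10416: 86 + ⌊(10416−86)/305⌋·305 = 86 + 33×305 = 10151
Count = 33 − 22 + 1 = 12

12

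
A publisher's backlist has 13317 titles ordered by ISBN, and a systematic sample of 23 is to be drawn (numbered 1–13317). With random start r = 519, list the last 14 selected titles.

k = N/n = 13317/23 = 579
10th selection = 519 + 9×579 = 5730
11th: 5730 + 579 = 6309
12th: 6309 + 579 = 6888
13th: 6888 + 579 = 7467
14th: 7467 + 579 = 8046
15th: 8046 + 579 = 8625
16th: 8625 + 579 = 9204
17th: 9204 + 579 = 9783
18th: 9783 + 579 = 10362
19th: 10362 + 579 = 10941
20th: 10941 + 579 = 11520
21st: 11520 + 579 = 12099
22nd: 12099 + 579 = 12678
23rd: 12678 + 579 = 13257

5730, 6309, 6888, 7467, 8046, 8625, 9204, 9783, 10362, 10941, 11520, 12099, 12678, 13257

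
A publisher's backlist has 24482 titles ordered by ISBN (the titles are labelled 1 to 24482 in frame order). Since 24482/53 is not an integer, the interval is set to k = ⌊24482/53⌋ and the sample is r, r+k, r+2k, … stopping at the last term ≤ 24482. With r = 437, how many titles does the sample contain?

k = ⌊24482/53⌋ = 461
Achieved size = ⌊(24482 − 437)/461⌋ + 1 = ⌊24045/461⌋ + 1 = 52 + 1 = 53
(last selection: 437 + 52×461 = 24409 ≤ 24482; next would be 24870 > 24482)

53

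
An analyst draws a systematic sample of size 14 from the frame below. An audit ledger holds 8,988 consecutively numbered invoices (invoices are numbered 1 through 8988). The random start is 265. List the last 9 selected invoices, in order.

k = N/n = 8988/14 = 642
6th selection = 265 + 5×642 = 3475
7th: 3475 + 642 = 4117
8th: 4117 + 642 = 4759
9th: 4759 + 642 = 5401
10th: 5401 + 642 = 6043
11th: 6043 + 642 = 6685
12th: 6685 + 642 = 7327
13th: 7327 + 642 = 7969
14th: 7969 + 642 = 8611

3475, 4117, 4759, 5401, 6043, 6685, 7327, 7969, 8611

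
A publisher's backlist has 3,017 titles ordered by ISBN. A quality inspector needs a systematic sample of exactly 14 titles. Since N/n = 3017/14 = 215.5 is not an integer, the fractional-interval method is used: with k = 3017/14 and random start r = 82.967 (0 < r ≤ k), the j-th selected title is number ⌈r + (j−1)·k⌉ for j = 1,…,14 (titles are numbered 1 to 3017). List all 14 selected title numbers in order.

j=1: r + 0k = 82.967 → ⌈·⌉ = 83
j=2: r + 1k = 298.467 → ⌈·⌉ = 299
j=3: r + 2k = 513.967 → ⌈·⌉ = 514
j=4: r + 3k = 729.467 → ⌈·⌉ = 730
j=5: r + 4k = 944.967 → ⌈·⌉ = 945
j=6: r + 5k = 1160.467 → ⌈·⌉ = 1161
j=7: r + 6k = 1375.967 → ⌈·⌉ = 1376
j=8: r + 7k = 1591.467 → ⌈·⌉ = 1592
j=9: r + 8k = 1806.967 → ⌈·⌉ = 1807
j=10: r + 9k = 2022.467 → ⌈·⌉ = 2023
j=11: r + 10k = 2237.967 → ⌈·⌉ = 2238
j=12: r + 11k = 2453.467 → ⌈·⌉ = 2454
j=13: r + 12k = 2668.967 → ⌈·⌉ = 2669
j=14: r + 13k = 2884.467 → ⌈·⌉ = 2885

83, 299, 514, 730, 945, 1161, 1376, 1592, 1807, 2023, 2238, 2454, 2669, 2885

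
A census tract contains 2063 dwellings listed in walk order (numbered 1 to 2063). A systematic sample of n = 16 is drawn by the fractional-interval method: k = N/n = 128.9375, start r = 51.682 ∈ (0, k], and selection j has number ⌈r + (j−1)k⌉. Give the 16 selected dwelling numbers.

j=1: r + 0k = 51.682 → ⌈·⌉ = 52
j=2: r + 1k = 180.6195 → ⌈·⌉ = 181
j=3: r + 2k = 309.557 → ⌈·⌉ = 310
j=4: r + 3k = 438.4945 → ⌈·⌉ = 439
j=5: r + 4k = 567.432 → ⌈·⌉ = 568
j=6: r + 5k = 696.3695 → ⌈·⌉ = 697
j=7: r + 6k = 825.307 → ⌈·⌉ = 826
j=8: r + 7k = 954.2445 → ⌈·⌉ = 955
j=9: r + 8k = 1083.182 → ⌈·⌉ = 1084
j=10: r + 9k = 1212.1195 → ⌈·⌉ = 1213
j=11: r + 10k = 1341.057 → ⌈·⌉ = 1342
j=12: r + 11k = 1469.9945 → ⌈·⌉ = 1470
j=13: r + 12k = 1598.932 → ⌈·⌉ = 1599
j=14: r + 13k = 1727.8695 → ⌈·⌉ = 1728
j=15: r + 14k = 1856.807 → ⌈·⌉ = 1857
j=16: r + 15k = 1985.7445 → ⌈·⌉ = 1986

52, 181, 310, 439, 568, 697, 826, 955, 1084, 1213, 1342, 1470, 1599, 1728, 1857, 1986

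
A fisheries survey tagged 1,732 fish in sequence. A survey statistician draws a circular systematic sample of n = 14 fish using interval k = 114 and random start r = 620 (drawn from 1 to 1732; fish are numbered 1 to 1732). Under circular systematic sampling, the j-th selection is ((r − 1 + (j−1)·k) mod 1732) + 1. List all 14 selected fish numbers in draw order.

Selection 1: 620
Selection 2: 620 + 114 = 734
Selection 3: 734 + 114 = 848
Selection 4: 848 + 114 = 962
Selection 5: 962 + 114 = 1076
Selection 6: 1076 + 114 = 1190
Selection 7: 1190 + 114 = 1304
Selection 8: 1304 + 114 = 1418
Selection 9: 1418 + 114 = 1532
Selection 10: 1532 + 114 = 1646
Selection 11: 1646 + 114 = 1760 → 1760 − 1732 = 28
Selection 12: 28 + 114 = 142
Selection 13: 142 + 114 = 256
Selection 14: 256 + 114 = 370

620, 734, 848, 962, 1076, 1190, 1304, 1418, 1532, 1646, 28, 142, 256, 370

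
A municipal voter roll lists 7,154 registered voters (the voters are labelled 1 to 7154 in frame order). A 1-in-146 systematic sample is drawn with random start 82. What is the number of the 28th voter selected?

4024

k = 146
28th selection = r + (28−1)·k = 82 + 27×146 = 82 + 3942 = 4024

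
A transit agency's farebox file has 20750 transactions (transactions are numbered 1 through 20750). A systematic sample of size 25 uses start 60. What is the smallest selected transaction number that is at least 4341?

5040

k = 20750/25 = 830
Steps past start: ⌈(4341 − 60)/830⌉ = ⌈4281/830⌉ = 6
Selected transaction: 60 + 6×830 = 5040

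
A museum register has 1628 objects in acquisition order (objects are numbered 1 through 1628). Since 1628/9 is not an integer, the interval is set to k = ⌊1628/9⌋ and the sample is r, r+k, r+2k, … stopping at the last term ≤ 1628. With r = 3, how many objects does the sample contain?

10

k = ⌊1628/9⌋ = 180
Achieved size = ⌊(1628 − 3)/180⌋ + 1 = ⌊1625/180⌋ + 1 = 9 + 1 = 10
(last selection: 3 + 9×180 = 1623 ≤ 1628; next would be 1803 > 1628)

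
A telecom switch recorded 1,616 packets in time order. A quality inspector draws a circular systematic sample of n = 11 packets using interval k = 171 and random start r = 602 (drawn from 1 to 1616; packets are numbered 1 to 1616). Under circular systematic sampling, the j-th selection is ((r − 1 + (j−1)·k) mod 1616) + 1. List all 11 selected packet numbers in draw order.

Selection 1: 602
Selection 2: 602 + 171 = 773
Selection 3: 773 + 171 = 944
Selection 4: 944 + 171 = 1115
Selection 5: 1115 + 171 = 1286
Selection 6: 1286 + 171 = 1457
Selection 7: 1457 + 171 = 1628 → 1628 − 1616 = 12
Selection 8: 12 + 171 = 183
Selection 9: 183 + 171 = 354
Selection 10: 354 + 171 = 525
Selection 11: 525 + 171 = 696

602, 773, 944, 1115, 1286, 1457, 12, 183, 354, 525, 696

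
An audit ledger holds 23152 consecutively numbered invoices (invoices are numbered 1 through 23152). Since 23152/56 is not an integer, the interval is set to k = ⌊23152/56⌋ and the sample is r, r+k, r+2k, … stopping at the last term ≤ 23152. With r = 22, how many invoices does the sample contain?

57

k = ⌊23152/56⌋ = 413
Achieved size = ⌊(23152 − 22)/413⌋ + 1 = ⌊23130/413⌋ + 1 = 56 + 1 = 57
(last selection: 22 + 56×413 = 23150 ≤ 23152; next would be 23563 > 23152)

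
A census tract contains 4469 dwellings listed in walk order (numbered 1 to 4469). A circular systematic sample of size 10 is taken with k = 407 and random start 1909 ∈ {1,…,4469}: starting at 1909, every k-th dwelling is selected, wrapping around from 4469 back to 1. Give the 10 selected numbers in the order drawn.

1909, 2316, 2723, 3130, 3537, 3944, 4351, 289, 696, 1103

Selection 1: 1909
Selection 2: 1909 + 407 = 2316
Selection 3: 2316 + 407 = 2723
Selection 4: 2723 + 407 = 3130
Selection 5: 3130 + 407 = 3537
Selection 6: 3537 + 407 = 3944
Selection 7: 3944 + 407 = 4351
Selection 8: 4351 + 407 = 4758 → 4758 − 4469 = 289
Selection 9: 289 + 407 = 696
Selection 10: 696 + 407 = 1103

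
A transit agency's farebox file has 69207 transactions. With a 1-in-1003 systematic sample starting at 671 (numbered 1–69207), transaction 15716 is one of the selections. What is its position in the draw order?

16

k = 1003
position = (15716 − 671)/1003 + 1 = 15045/1003 + 1 = 15 + 1 = 16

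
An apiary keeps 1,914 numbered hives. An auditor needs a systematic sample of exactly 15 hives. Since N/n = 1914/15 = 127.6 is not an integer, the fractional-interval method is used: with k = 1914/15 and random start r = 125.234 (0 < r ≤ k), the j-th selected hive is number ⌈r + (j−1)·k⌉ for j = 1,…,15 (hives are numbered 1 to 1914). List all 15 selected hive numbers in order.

j=1: r + 0k = 125.234 → ⌈·⌉ = 126
j=2: r + 1k = 252.834 → ⌈·⌉ = 253
j=3: r + 2k = 380.434 → ⌈·⌉ = 381
j=4: r + 3k = 508.034 → ⌈·⌉ = 509
j=5: r + 4k = 635.634 → ⌈·⌉ = 636
j=6: r + 5k = 763.234 → ⌈·⌉ = 764
j=7: r + 6k = 890.834 → ⌈·⌉ = 891
j=8: r + 7k = 1018.434 → ⌈·⌉ = 1019
j=9: r + 8k = 1146.034 → ⌈·⌉ = 1147
j=10: r + 9k = 1273.634 → ⌈·⌉ = 1274
j=11: r + 10k = 1401.234 → ⌈·⌉ = 1402
j=12: r + 11k = 1528.834 → ⌈·⌉ = 1529
j=13: r + 12k = 1656.434 → ⌈·⌉ = 1657
j=14: r + 13k = 1784.034 → ⌈·⌉ = 1785
j=15: r + 14k = 1911.634 → ⌈·⌉ = 1912

126, 253, 381, 509, 636, 764, 891, 1019, 1147, 1274, 1402, 1529, 1657, 1785, 1912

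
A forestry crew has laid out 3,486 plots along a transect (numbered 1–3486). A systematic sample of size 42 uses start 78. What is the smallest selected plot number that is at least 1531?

k = 3486/42 = 83
Steps past start: ⌈(1531 − 78)/83⌉ = ⌈1453/83⌉ = 18
Selected plot: 78 + 18×83 = 1572

1572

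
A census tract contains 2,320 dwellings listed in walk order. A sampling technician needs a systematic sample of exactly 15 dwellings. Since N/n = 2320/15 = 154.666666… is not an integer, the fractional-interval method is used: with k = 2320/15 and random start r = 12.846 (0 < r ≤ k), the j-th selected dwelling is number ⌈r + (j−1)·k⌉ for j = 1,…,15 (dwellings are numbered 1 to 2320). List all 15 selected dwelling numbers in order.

j=1: r + 0k = 12.846 → ⌈·⌉ = 13
j=2: r + 1k = 167.512666… → ⌈·⌉ = 168
j=3: r + 2k = 322.179333… → ⌈·⌉ = 323
j=4: r + 3k = 476.846 → ⌈·⌉ = 477
j=5: r + 4k = 631.512666… → ⌈·⌉ = 632
j=6: r + 5k = 786.179333… → ⌈·⌉ = 787
j=7: r + 6k = 940.846 → ⌈·⌉ = 941
j=8: r + 7k = 1095.512666… → ⌈·⌉ = 1096
j=9: r + 8k = 1250.179333… → ⌈·⌉ = 1251
j=10: r + 9k = 1404.846 → ⌈·⌉ = 1405
j=11: r + 10k = 1559.512666… → ⌈·⌉ = 1560
j=12: r + 11k = 1714.179333… → ⌈·⌉ = 1715
j=13: r + 12k = 1868.846 → ⌈·⌉ = 1869
j=14: r + 13k = 2023.512666… → ⌈·⌉ = 2024
j=15: r + 14k = 2178.179333… → ⌈·⌉ = 2179

13, 168, 323, 477, 632, 787, 941, 1096, 1251, 1405, 1560, 1715, 1869, 2024, 2179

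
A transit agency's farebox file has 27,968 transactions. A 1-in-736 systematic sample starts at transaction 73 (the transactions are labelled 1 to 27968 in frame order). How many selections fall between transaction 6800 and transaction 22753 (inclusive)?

21

k = 736
First selection ≥ 6800: 73 + ⌈(6800−73)/736⌉·736 = 73 + 10×736 = 7433
Last selection ≤ 22753: 73 + ⌊(22753−73)/736⌋·736 = 73 + 30×736 = 22153
Count = 30 − 10 + 1 = 21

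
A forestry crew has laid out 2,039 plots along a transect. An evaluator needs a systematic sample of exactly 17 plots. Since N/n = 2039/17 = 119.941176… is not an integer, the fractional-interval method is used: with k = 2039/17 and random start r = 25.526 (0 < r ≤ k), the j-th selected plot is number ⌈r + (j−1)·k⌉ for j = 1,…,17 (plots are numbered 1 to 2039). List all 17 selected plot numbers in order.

j=1: r + 0k = 25.526 → ⌈·⌉ = 26
j=2: r + 1k = 145.467176… → ⌈·⌉ = 146
j=3: r + 2k = 265.408352… → ⌈·⌉ = 266
j=4: r + 3k = 385.349529… → ⌈·⌉ = 386
j=5: r + 4k = 505.290705… → ⌈·⌉ = 506
j=6: r + 5k = 625.231882… → ⌈·⌉ = 626
j=7: r + 6k = 745.173058… → ⌈·⌉ = 746
j=8: r + 7k = 865.114235… → ⌈·⌉ = 866
j=9: r + 8k = 985.055411… → ⌈·⌉ = 986
j=10: r + 9k = 1104.996588… → ⌈·⌉ = 1105
j=11: r + 10k = 1224.937764… → ⌈·⌉ = 1225
j=12: r + 11k = 1344.878941… → ⌈·⌉ = 1345
j=13: r + 12k = 1464.820117… → ⌈·⌉ = 1465
j=14: r + 13k = 1584.761294… → ⌈·⌉ = 1585
j=15: r + 14k = 1704.702470… → ⌈·⌉ = 1705
j=16: r + 15k = 1824.643647… → ⌈·⌉ = 1825
j=17: r + 16k = 1944.584823… → ⌈·⌉ = 1945

26, 146, 266, 386, 506, 626, 746, 866, 986, 1105, 1225, 1345, 1465, 1585, 1705, 1825, 1945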